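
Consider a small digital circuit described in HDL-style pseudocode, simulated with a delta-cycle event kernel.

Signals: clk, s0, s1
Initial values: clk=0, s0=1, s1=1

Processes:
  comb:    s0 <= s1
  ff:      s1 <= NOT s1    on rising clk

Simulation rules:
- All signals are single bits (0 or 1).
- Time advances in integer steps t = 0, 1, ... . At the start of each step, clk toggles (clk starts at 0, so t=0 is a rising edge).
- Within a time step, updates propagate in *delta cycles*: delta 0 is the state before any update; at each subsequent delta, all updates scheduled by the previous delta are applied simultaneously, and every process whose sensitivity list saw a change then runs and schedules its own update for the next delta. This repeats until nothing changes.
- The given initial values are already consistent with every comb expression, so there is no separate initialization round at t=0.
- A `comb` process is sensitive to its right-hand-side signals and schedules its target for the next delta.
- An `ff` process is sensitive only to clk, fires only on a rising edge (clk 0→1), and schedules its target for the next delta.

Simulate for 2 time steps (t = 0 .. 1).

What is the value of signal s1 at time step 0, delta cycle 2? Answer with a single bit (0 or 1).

0

[bits: s1,clk,s0]
t=0: Δ0=101 Δ1=111 Δ2=011 Δ3=010 | 3Δ
t=1: Δ0=010 Δ1=000 | 1Δ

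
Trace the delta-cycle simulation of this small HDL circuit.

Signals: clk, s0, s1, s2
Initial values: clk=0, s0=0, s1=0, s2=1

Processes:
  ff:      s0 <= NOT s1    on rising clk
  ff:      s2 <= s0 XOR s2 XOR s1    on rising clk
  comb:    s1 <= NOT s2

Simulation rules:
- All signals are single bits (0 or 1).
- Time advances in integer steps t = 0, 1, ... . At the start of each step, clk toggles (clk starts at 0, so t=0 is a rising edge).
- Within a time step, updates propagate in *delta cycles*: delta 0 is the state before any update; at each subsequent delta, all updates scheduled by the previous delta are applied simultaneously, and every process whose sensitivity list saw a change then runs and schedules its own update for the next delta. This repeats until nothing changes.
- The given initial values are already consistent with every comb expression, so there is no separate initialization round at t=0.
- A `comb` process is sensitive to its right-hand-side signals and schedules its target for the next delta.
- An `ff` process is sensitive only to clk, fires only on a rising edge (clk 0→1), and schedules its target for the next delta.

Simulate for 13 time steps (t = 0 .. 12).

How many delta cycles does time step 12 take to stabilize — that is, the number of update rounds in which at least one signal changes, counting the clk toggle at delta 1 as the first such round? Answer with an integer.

2

t=0 Δ0: s2=1 s0=0 s1=0 clk=0
  Δ1: clk:0→1
  Δ2: s0:0→1
  (2Δ to stable)
t=1 Δ0: s2=1 s0=1 s1=0 clk=1
  Δ1: clk:1→0
  (1Δ to stable)
t=2 Δ0: s2=1 s0=1 s1=0 clk=0
  Δ1: clk:0→1
  Δ2: s2:1→0
  Δ3: s1:0→1
  (3Δ to stable)
t=3 Δ0: s2=0 s0=1 s1=1 clk=1
  Δ1: clk:1→0
  (1Δ to stable)
t=4 Δ0: s2=0 s0=1 s1=1 clk=0
  Δ1: clk:0→1
  Δ2: s0:1→0
  (2Δ to stable)
t=5 Δ0: s2=0 s0=0 s1=1 clk=1
  Δ1: clk:1→0
  (1Δ to stable)
t=6 Δ0: s2=0 s0=0 s1=1 clk=0
  Δ1: clk:0→1
  Δ2: s2:0→1
  Δ3: s1:1→0
  (3Δ to stable)
t=7 Δ0: s2=1 s0=0 s1=0 clk=1
  Δ1: clk:1→0
  (1Δ to stable)
t=8 Δ0: s2=1 s0=0 s1=0 clk=0
  Δ1: clk:0→1
  Δ2: s0:0→1
  (2Δ to stable)
t=9 Δ0: s2=1 s0=1 s1=0 clk=1
  Δ1: clk:1→0
  (1Δ to stable)
t=10 Δ0: s2=1 s0=1 s1=0 clk=0
  Δ1: clk:0→1
  Δ2: s2:1→0
  Δ3: s1:0→1
  (3Δ to stable)
t=11 Δ0: s2=0 s0=1 s1=1 clk=1
  Δ1: clk:1→0
  (1Δ to stable)
t=12 Δ0: s2=0 s0=1 s1=1 clk=0
  Δ1: clk:0→1
  Δ2: s0:1→0
  (2Δ to stable)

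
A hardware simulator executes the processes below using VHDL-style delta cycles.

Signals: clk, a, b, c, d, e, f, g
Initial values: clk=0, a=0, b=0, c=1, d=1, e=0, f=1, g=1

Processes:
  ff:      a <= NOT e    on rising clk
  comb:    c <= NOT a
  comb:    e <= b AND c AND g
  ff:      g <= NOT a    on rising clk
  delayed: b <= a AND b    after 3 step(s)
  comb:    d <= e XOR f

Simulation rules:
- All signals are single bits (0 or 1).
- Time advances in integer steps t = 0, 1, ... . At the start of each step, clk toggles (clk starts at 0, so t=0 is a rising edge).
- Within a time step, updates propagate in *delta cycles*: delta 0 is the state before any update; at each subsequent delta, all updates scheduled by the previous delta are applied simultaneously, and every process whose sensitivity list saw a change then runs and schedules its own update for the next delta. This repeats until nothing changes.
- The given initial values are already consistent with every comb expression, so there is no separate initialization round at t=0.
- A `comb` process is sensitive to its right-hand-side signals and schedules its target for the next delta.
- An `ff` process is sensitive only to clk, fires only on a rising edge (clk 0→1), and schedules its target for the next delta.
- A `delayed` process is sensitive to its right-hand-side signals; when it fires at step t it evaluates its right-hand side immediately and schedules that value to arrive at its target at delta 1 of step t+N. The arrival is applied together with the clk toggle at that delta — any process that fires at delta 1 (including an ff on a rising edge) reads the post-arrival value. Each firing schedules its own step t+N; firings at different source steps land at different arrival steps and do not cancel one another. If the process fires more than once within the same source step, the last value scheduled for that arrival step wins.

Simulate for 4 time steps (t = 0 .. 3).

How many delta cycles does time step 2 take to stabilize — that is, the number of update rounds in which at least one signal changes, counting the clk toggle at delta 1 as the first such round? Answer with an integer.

2

t=0 Δ0: b=0 g=1 a=0 d=1 clk=0 c=1 f=1 e=0
  Δ1: clk:0→1
  Δ2: a:0→1
  Δ3: c:1→0
  (3Δ to stable)
t=1 Δ0: b=0 g=1 a=1 d=1 clk=1 c=0 f=1 e=0
  Δ1: clk:1→0
  (1Δ to stable)
t=2 Δ0: b=0 g=1 a=1 d=1 clk=0 c=0 f=1 e=0
  Δ1: clk:0→1
  Δ2: g:1→0
  (2Δ to stable)
t=3 Δ0: b=0 g=0 a=1 d=1 clk=1 c=0 f=1 e=0
  Δ1: clk:1→0
  (1Δ to stable)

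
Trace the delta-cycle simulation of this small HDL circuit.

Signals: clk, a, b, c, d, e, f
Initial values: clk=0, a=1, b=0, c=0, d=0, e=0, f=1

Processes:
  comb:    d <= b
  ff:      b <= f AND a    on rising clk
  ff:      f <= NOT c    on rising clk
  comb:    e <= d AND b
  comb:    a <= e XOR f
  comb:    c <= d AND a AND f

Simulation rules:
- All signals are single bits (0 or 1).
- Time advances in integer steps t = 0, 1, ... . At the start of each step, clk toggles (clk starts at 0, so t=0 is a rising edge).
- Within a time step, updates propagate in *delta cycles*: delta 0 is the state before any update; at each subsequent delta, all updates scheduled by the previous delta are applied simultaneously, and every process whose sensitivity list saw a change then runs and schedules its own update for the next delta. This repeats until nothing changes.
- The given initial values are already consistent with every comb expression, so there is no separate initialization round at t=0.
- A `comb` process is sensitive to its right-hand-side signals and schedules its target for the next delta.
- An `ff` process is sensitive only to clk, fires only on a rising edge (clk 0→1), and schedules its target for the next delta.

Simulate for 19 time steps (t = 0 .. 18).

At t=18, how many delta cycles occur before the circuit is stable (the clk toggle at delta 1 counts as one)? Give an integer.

t0.Δ0 d=0 c=0 clk=0 f=1 a=1 e=0 b=0
t0.Δ1 d=0 c=0 clk=1 f=1 a=1 e=0 b=0
t0.Δ2 d=0 c=0 clk=1 f=1 a=1 e=0 b=1
t0.Δ3 d=1 c=0 clk=1 f=1 a=1 e=0 b=1
t0.Δ4 d=1 c=1 clk=1 f=1 a=1 e=1 b=1
t0.Δ5 d=1 c=1 clk=1 f=1 a=0 e=1 b=1
t0.Δ6 d=1 c=0 clk=1 f=1 a=0 e=1 b=1
t1.Δ0 d=1 c=0 clk=1 f=1 a=0 e=1 b=1
t1.Δ1 d=1 c=0 clk=0 f=1 a=0 e=1 b=1
t2.Δ0 d=1 c=0 clk=0 f=1 a=0 e=1 b=1
t2.Δ1 d=1 c=0 clk=1 f=1 a=0 e=1 b=1
t2.Δ2 d=1 c=0 clk=1 f=1 a=0 e=1 b=0
t2.Δ3 d=0 c=0 clk=1 f=1 a=0 e=0 b=0
t2.Δ4 d=0 c=0 clk=1 f=1 a=1 e=0 b=0
t3.Δ0 d=0 c=0 clk=1 f=1 a=1 e=0 b=0
t3.Δ1 d=0 c=0 clk=0 f=1 a=1 e=0 b=0
t4.Δ0 d=0 c=0 clk=0 f=1 a=1 e=0 b=0
t4.Δ1 d=0 c=0 clk=1 f=1 a=1 e=0 b=0
t4.Δ2 d=0 c=0 clk=1 f=1 a=1 e=0 b=1
t4.Δ3 d=1 c=0 clk=1 f=1 a=1 e=0 b=1
t4.Δ4 d=1 c=1 clk=1 f=1 a=1 e=1 b=1
t4.Δ5 d=1 c=1 clk=1 f=1 a=0 e=1 b=1
t4.Δ6 d=1 c=0 clk=1 f=1 a=0 e=1 b=1
t5.Δ0 d=1 c=0 clk=1 f=1 a=0 e=1 b=1
t5.Δ1 d=1 c=0 clk=0 f=1 a=0 e=1 b=1
t6.Δ0 d=1 c=0 clk=0 f=1 a=0 e=1 b=1
t6.Δ1 d=1 c=0 clk=1 f=1 a=0 e=1 b=1
t6.Δ2 d=1 c=0 clk=1 f=1 a=0 e=1 b=0
t6.Δ3 d=0 c=0 clk=1 f=1 a=0 e=0 b=0
t6.Δ4 d=0 c=0 clk=1 f=1 a=1 e=0 b=0
t7.Δ0 d=0 c=0 clk=1 f=1 a=1 e=0 b=0
t7.Δ1 d=0 c=0 clk=0 f=1 a=1 e=0 b=0
t8.Δ0 d=0 c=0 clk=0 f=1 a=1 e=0 b=0
t8.Δ1 d=0 c=0 clk=1 f=1 a=1 e=0 b=0
t8.Δ2 d=0 c=0 clk=1 f=1 a=1 e=0 b=1
t8.Δ3 d=1 c=0 clk=1 f=1 a=1 e=0 b=1
t8.Δ4 d=1 c=1 clk=1 f=1 a=1 e=1 b=1
t8.Δ5 d=1 c=1 clk=1 f=1 a=0 e=1 b=1
t8.Δ6 d=1 c=0 clk=1 f=1 a=0 e=1 b=1
t9.Δ0 d=1 c=0 clk=1 f=1 a=0 e=1 b=1
t9.Δ1 d=1 c=0 clk=0 f=1 a=0 e=1 b=1
t10.Δ0 d=1 c=0 clk=0 f=1 a=0 e=1 b=1
t10.Δ1 d=1 c=0 clk=1 f=1 a=0 e=1 b=1
t10.Δ2 d=1 c=0 clk=1 f=1 a=0 e=1 b=0
t10.Δ3 d=0 c=0 clk=1 f=1 a=0 e=0 b=0
t10.Δ4 d=0 c=0 clk=1 f=1 a=1 e=0 b=0
t11.Δ0 d=0 c=0 clk=1 f=1 a=1 e=0 b=0
t11.Δ1 d=0 c=0 clk=0 f=1 a=1 e=0 b=0
t12.Δ0 d=0 c=0 clk=0 f=1 a=1 e=0 b=0
t12.Δ1 d=0 c=0 clk=1 f=1 a=1 e=0 b=0
t12.Δ2 d=0 c=0 clk=1 f=1 a=1 e=0 b=1
t12.Δ3 d=1 c=0 clk=1 f=1 a=1 e=0 b=1
t12.Δ4 d=1 c=1 clk=1 f=1 a=1 e=1 b=1
t12.Δ5 d=1 c=1 clk=1 f=1 a=0 e=1 b=1
t12.Δ6 d=1 c=0 clk=1 f=1 a=0 e=1 b=1
t13.Δ0 d=1 c=0 clk=1 f=1 a=0 e=1 b=1
t13.Δ1 d=1 c=0 clk=0 f=1 a=0 e=1 b=1
t14.Δ0 d=1 c=0 clk=0 f=1 a=0 e=1 b=1
t14.Δ1 d=1 c=0 clk=1 f=1 a=0 e=1 b=1
t14.Δ2 d=1 c=0 clk=1 f=1 a=0 e=1 b=0
t14.Δ3 d=0 c=0 clk=1 f=1 a=0 e=0 b=0
t14.Δ4 d=0 c=0 clk=1 f=1 a=1 e=0 b=0
t15.Δ0 d=0 c=0 clk=1 f=1 a=1 e=0 b=0
t15.Δ1 d=0 c=0 clk=0 f=1 a=1 e=0 b=0
t16.Δ0 d=0 c=0 clk=0 f=1 a=1 e=0 b=0
t16.Δ1 d=0 c=0 clk=1 f=1 a=1 e=0 b=0
t16.Δ2 d=0 c=0 clk=1 f=1 a=1 e=0 b=1
t16.Δ3 d=1 c=0 clk=1 f=1 a=1 e=0 b=1
t16.Δ4 d=1 c=1 clk=1 f=1 a=1 e=1 b=1
t16.Δ5 d=1 c=1 clk=1 f=1 a=0 e=1 b=1
t16.Δ6 d=1 c=0 clk=1 f=1 a=0 e=1 b=1
t17.Δ0 d=1 c=0 clk=1 f=1 a=0 e=1 b=1
t17.Δ1 d=1 c=0 clk=0 f=1 a=0 e=1 b=1
t18.Δ0 d=1 c=0 clk=0 f=1 a=0 e=1 b=1
t18.Δ1 d=1 c=0 clk=1 f=1 a=0 e=1 b=1
t18.Δ2 d=1 c=0 clk=1 f=1 a=0 e=1 b=0
t18.Δ3 d=0 c=0 clk=1 f=1 a=0 e=0 b=0
t18.Δ4 d=0 c=0 clk=1 f=1 a=1 e=0 b=0

4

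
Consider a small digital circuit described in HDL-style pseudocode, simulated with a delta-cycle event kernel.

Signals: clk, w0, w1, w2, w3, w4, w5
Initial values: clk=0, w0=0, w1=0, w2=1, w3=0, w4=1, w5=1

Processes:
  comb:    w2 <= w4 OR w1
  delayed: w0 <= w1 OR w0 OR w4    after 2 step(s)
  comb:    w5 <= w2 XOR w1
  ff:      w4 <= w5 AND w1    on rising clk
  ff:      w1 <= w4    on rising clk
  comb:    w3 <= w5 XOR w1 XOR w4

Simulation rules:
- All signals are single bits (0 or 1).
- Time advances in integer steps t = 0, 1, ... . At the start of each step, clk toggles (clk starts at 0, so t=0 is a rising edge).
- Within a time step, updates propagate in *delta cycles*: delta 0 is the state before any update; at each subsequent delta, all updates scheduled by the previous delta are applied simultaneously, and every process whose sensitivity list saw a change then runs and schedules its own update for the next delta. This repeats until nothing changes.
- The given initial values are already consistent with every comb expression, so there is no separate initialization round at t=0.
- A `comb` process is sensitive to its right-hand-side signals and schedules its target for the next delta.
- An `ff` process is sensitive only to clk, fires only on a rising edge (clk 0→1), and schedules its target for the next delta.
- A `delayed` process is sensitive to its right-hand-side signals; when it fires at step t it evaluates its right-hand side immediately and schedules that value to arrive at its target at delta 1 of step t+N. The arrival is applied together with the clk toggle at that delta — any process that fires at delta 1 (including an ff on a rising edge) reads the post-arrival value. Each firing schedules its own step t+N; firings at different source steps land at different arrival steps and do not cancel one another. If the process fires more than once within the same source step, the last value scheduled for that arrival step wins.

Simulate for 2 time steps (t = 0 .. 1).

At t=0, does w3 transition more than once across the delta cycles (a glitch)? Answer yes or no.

t0.Δ0 clk=0 w2=1 w3=0 w1=0 w5=1 w0=0 w4=1
t0.Δ1 clk=1 w2=1 w3=0 w1=0 w5=1 w0=0 w4=1
t0.Δ2 clk=1 w2=1 w3=0 w1=1 w5=1 w0=0 w4=0
t0.Δ3 clk=1 w2=1 w3=0 w1=1 w5=0 w0=0 w4=0
t0.Δ4 clk=1 w2=1 w3=1 w1=1 w5=0 w0=0 w4=0
t1.Δ0 clk=1 w2=1 w3=1 w1=1 w5=0 w0=0 w4=0
t1.Δ1 clk=0 w2=1 w3=1 w1=1 w5=0 w0=0 w4=0

no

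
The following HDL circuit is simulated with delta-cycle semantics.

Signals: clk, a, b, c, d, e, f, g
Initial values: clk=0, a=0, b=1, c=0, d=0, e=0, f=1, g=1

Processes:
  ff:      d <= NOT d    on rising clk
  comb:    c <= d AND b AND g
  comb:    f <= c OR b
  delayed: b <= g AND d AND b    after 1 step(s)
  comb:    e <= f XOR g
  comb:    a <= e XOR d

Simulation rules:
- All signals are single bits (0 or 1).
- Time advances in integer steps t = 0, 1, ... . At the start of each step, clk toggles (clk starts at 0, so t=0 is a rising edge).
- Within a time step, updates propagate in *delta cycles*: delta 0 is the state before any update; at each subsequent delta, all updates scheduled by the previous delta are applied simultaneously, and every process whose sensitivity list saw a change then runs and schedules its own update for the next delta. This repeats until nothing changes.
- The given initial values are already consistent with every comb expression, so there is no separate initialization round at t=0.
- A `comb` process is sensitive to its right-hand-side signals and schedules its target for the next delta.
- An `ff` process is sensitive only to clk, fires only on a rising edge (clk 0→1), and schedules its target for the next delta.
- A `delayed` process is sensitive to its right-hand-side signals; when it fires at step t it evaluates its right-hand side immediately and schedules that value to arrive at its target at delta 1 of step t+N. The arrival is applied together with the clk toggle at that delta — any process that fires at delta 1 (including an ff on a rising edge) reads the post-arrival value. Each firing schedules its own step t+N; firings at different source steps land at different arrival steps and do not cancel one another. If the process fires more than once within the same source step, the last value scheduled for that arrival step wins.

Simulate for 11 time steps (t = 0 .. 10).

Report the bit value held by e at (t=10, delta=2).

1

t0.Δ0 c=0 a=0 clk=0 g=1 f=1 b=1 d=0 e=0
t0.Δ1 c=0 a=0 clk=1 g=1 f=1 b=1 d=0 e=0
t0.Δ2 c=0 a=0 clk=1 g=1 f=1 b=1 d=1 e=0
t0.Δ3 c=1 a=1 clk=1 g=1 f=1 b=1 d=1 e=0
t1.Δ0 c=1 a=1 clk=1 g=1 f=1 b=1 d=1 e=0
t1.Δ1 c=1 a=1 clk=0 g=1 f=1 b=1 d=1 e=0
t2.Δ0 c=1 a=1 clk=0 g=1 f=1 b=1 d=1 e=0
t2.Δ1 c=1 a=1 clk=1 g=1 f=1 b=1 d=1 e=0
t2.Δ2 c=1 a=1 clk=1 g=1 f=1 b=1 d=0 e=0
t2.Δ3 c=0 a=0 clk=1 g=1 f=1 b=1 d=0 e=0
t3.Δ0 c=0 a=0 clk=1 g=1 f=1 b=1 d=0 e=0
t3.Δ1 c=0 a=0 clk=0 g=1 f=1 b=0 d=0 e=0
t3.Δ2 c=0 a=0 clk=0 g=1 f=0 b=0 d=0 e=0
t3.Δ3 c=0 a=0 clk=0 g=1 f=0 b=0 d=0 e=1
t3.Δ4 c=0 a=1 clk=0 g=1 f=0 b=0 d=0 e=1
t4.Δ0 c=0 a=1 clk=0 g=1 f=0 b=0 d=0 e=1
t4.Δ1 c=0 a=1 clk=1 g=1 f=0 b=0 d=0 e=1
t4.Δ2 c=0 a=1 clk=1 g=1 f=0 b=0 d=1 e=1
t4.Δ3 c=0 a=0 clk=1 g=1 f=0 b=0 d=1 e=1
t5.Δ0 c=0 a=0 clk=1 g=1 f=0 b=0 d=1 e=1
t5.Δ1 c=0 a=0 clk=0 g=1 f=0 b=0 d=1 e=1
t6.Δ0 c=0 a=0 clk=0 g=1 f=0 b=0 d=1 e=1
t6.Δ1 c=0 a=0 clk=1 g=1 f=0 b=0 d=1 e=1
t6.Δ2 c=0 a=0 clk=1 g=1 f=0 b=0 d=0 e=1
t6.Δ3 c=0 a=1 clk=1 g=1 f=0 b=0 d=0 e=1
t7.Δ0 c=0 a=1 clk=1 g=1 f=0 b=0 d=0 e=1
t7.Δ1 c=0 a=1 clk=0 g=1 f=0 b=0 d=0 e=1
t8.Δ0 c=0 a=1 clk=0 g=1 f=0 b=0 d=0 e=1
t8.Δ1 c=0 a=1 clk=1 g=1 f=0 b=0 d=0 e=1
t8.Δ2 c=0 a=1 clk=1 g=1 f=0 b=0 d=1 e=1
t8.Δ3 c=0 a=0 clk=1 g=1 f=0 b=0 d=1 e=1
t9.Δ0 c=0 a=0 clk=1 g=1 f=0 b=0 d=1 e=1
t9.Δ1 c=0 a=0 clk=0 g=1 f=0 b=0 d=1 e=1
t10.Δ0 c=0 a=0 clk=0 g=1 f=0 b=0 d=1 e=1
t10.Δ1 c=0 a=0 clk=1 g=1 f=0 b=0 d=1 e=1
t10.Δ2 c=0 a=0 clk=1 g=1 f=0 b=0 d=0 e=1
t10.Δ3 c=0 a=1 clk=1 g=1 f=0 b=0 d=0 e=1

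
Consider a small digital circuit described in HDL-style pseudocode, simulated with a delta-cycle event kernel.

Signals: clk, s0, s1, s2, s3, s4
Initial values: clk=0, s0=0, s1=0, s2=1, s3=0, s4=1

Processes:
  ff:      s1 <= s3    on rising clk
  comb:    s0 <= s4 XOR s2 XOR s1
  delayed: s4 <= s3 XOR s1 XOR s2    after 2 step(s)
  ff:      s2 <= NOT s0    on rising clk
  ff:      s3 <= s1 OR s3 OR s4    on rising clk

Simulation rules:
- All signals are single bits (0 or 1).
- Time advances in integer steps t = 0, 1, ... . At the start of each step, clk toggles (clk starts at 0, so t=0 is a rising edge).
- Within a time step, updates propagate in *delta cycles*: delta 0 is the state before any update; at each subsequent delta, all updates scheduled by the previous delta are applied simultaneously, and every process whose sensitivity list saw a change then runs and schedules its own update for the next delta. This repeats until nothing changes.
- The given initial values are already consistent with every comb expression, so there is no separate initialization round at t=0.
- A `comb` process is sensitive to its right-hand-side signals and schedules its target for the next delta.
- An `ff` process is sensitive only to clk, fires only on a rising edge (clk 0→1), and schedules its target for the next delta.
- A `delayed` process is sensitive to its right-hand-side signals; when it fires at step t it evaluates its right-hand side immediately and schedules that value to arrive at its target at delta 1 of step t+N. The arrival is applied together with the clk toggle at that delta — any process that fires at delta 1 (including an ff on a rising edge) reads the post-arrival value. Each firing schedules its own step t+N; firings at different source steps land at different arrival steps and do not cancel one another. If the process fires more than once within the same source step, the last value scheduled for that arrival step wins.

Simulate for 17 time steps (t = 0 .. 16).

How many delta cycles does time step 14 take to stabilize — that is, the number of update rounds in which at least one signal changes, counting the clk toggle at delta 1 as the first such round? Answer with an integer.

3

t0.Δ0 s0=0 clk=0 s2=1 s3=0 s4=1 s1=0
t0.Δ1 s0=0 clk=1 s2=1 s3=0 s4=1 s1=0
t0.Δ2 s0=0 clk=1 s2=1 s3=1 s4=1 s1=0
t1.Δ0 s0=0 clk=1 s2=1 s3=1 s4=1 s1=0
t1.Δ1 s0=0 clk=0 s2=1 s3=1 s4=1 s1=0
t2.Δ0 s0=0 clk=0 s2=1 s3=1 s4=1 s1=0
t2.Δ1 s0=0 clk=1 s2=1 s3=1 s4=0 s1=0
t2.Δ2 s0=1 clk=1 s2=1 s3=1 s4=0 s1=1
t2.Δ3 s0=0 clk=1 s2=1 s3=1 s4=0 s1=1
t3.Δ0 s0=0 clk=1 s2=1 s3=1 s4=0 s1=1
t3.Δ1 s0=0 clk=0 s2=1 s3=1 s4=0 s1=1
t4.Δ0 s0=0 clk=0 s2=1 s3=1 s4=0 s1=1
t4.Δ1 s0=0 clk=1 s2=1 s3=1 s4=1 s1=1
t4.Δ2 s0=1 clk=1 s2=1 s3=1 s4=1 s1=1
t5.Δ0 s0=1 clk=1 s2=1 s3=1 s4=1 s1=1
t5.Δ1 s0=1 clk=0 s2=1 s3=1 s4=1 s1=1
t6.Δ0 s0=1 clk=0 s2=1 s3=1 s4=1 s1=1
t6.Δ1 s0=1 clk=1 s2=1 s3=1 s4=1 s1=1
t6.Δ2 s0=1 clk=1 s2=0 s3=1 s4=1 s1=1
t6.Δ3 s0=0 clk=1 s2=0 s3=1 s4=1 s1=1
t7.Δ0 s0=0 clk=1 s2=0 s3=1 s4=1 s1=1
t7.Δ1 s0=0 clk=0 s2=0 s3=1 s4=1 s1=1
t8.Δ0 s0=0 clk=0 s2=0 s3=1 s4=1 s1=1
t8.Δ1 s0=0 clk=1 s2=0 s3=1 s4=0 s1=1
t8.Δ2 s0=1 clk=1 s2=1 s3=1 s4=0 s1=1
t8.Δ3 s0=0 clk=1 s2=1 s3=1 s4=0 s1=1
t9.Δ0 s0=0 clk=1 s2=1 s3=1 s4=0 s1=1
t9.Δ1 s0=0 clk=0 s2=1 s3=1 s4=0 s1=1
t10.Δ0 s0=0 clk=0 s2=1 s3=1 s4=0 s1=1
t10.Δ1 s0=0 clk=1 s2=1 s3=1 s4=1 s1=1
t10.Δ2 s0=1 clk=1 s2=1 s3=1 s4=1 s1=1
t11.Δ0 s0=1 clk=1 s2=1 s3=1 s4=1 s1=1
t11.Δ1 s0=1 clk=0 s2=1 s3=1 s4=1 s1=1
t12.Δ0 s0=1 clk=0 s2=1 s3=1 s4=1 s1=1
t12.Δ1 s0=1 clk=1 s2=1 s3=1 s4=1 s1=1
t12.Δ2 s0=1 clk=1 s2=0 s3=1 s4=1 s1=1
t12.Δ3 s0=0 clk=1 s2=0 s3=1 s4=1 s1=1
t13.Δ0 s0=0 clk=1 s2=0 s3=1 s4=1 s1=1
t13.Δ1 s0=0 clk=0 s2=0 s3=1 s4=1 s1=1
t14.Δ0 s0=0 clk=0 s2=0 s3=1 s4=1 s1=1
t14.Δ1 s0=0 clk=1 s2=0 s3=1 s4=0 s1=1
t14.Δ2 s0=1 clk=1 s2=1 s3=1 s4=0 s1=1
t14.Δ3 s0=0 clk=1 s2=1 s3=1 s4=0 s1=1
t15.Δ0 s0=0 clk=1 s2=1 s3=1 s4=0 s1=1
t15.Δ1 s0=0 clk=0 s2=1 s3=1 s4=0 s1=1
t16.Δ0 s0=0 clk=0 s2=1 s3=1 s4=0 s1=1
t16.Δ1 s0=0 clk=1 s2=1 s3=1 s4=1 s1=1
t16.Δ2 s0=1 clk=1 s2=1 s3=1 s4=1 s1=1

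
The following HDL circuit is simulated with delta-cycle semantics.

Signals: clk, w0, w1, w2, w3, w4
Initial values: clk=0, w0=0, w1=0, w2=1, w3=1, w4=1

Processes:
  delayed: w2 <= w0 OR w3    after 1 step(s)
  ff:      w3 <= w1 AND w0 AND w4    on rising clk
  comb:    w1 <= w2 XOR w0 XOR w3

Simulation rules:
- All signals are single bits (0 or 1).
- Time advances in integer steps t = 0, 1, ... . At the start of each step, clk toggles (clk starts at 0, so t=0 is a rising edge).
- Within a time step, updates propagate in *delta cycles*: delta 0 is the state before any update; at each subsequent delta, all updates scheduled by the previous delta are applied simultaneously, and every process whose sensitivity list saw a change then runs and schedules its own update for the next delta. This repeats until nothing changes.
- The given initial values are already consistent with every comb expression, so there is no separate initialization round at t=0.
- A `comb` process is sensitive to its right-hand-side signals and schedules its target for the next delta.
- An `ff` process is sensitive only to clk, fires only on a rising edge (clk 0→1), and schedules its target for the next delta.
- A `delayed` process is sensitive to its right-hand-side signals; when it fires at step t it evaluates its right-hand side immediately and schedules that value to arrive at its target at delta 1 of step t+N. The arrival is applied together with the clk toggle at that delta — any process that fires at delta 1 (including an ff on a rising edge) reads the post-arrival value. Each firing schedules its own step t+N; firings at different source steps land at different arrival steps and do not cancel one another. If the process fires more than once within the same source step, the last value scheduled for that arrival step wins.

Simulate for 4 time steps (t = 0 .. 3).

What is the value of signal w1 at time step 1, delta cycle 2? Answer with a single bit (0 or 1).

t0.Δ0 w0=0 w2=1 w4=1 clk=0 w3=1 w1=0
t0.Δ1 w0=0 w2=1 w4=1 clk=1 w3=1 w1=0
t0.Δ2 w0=0 w2=1 w4=1 clk=1 w3=0 w1=0
t0.Δ3 w0=0 w2=1 w4=1 clk=1 w3=0 w1=1
t1.Δ0 w0=0 w2=1 w4=1 clk=1 w3=0 w1=1
t1.Δ1 w0=0 w2=0 w4=1 clk=0 w3=0 w1=1
t1.Δ2 w0=0 w2=0 w4=1 clk=0 w3=0 w1=0
t2.Δ0 w0=0 w2=0 w4=1 clk=0 w3=0 w1=0
t2.Δ1 w0=0 w2=0 w4=1 clk=1 w3=0 w1=0
t3.Δ0 w0=0 w2=0 w4=1 clk=1 w3=0 w1=0
t3.Δ1 w0=0 w2=0 w4=1 clk=0 w3=0 w1=0

0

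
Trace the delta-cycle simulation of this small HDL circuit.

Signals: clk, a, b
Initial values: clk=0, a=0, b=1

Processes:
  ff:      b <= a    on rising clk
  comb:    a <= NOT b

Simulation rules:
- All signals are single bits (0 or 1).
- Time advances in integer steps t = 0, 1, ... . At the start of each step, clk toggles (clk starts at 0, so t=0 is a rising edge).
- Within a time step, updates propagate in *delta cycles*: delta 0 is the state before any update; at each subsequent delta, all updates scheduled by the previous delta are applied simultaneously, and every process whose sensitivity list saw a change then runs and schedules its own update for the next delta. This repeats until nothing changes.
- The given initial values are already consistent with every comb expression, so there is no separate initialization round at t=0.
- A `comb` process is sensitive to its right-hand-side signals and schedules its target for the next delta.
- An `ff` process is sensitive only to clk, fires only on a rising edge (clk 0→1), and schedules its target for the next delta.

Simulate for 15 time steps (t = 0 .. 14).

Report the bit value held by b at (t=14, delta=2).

[bits: clk,b,a]
t=0: Δ0=010 Δ1=110 Δ2=100 Δ3=101 | 3Δ
t=1: Δ0=101 Δ1=001 | 1Δ
t=2: Δ0=001 Δ1=101 Δ2=111 Δ3=110 | 3Δ
t=3: Δ0=110 Δ1=010 | 1Δ
t=4: Δ0=010 Δ1=110 Δ2=100 Δ3=101 | 3Δ
t=5: Δ0=101 Δ1=001 | 1Δ
t=6: Δ0=001 Δ1=101 Δ2=111 Δ3=110 | 3Δ
t=7: Δ0=110 Δ1=010 | 1Δ
t=8: Δ0=010 Δ1=110 Δ2=100 Δ3=101 | 3Δ
t=9: Δ0=101 Δ1=001 | 1Δ
t=10: Δ0=001 Δ1=101 Δ2=111 Δ3=110 | 3Δ
t=11: Δ0=110 Δ1=010 | 1Δ
t=12: Δ0=010 Δ1=110 Δ2=100 Δ3=101 | 3Δ
t=13: Δ0=101 Δ1=001 | 1Δ
t=14: Δ0=001 Δ1=101 Δ2=111 Δ3=110 | 3Δ

1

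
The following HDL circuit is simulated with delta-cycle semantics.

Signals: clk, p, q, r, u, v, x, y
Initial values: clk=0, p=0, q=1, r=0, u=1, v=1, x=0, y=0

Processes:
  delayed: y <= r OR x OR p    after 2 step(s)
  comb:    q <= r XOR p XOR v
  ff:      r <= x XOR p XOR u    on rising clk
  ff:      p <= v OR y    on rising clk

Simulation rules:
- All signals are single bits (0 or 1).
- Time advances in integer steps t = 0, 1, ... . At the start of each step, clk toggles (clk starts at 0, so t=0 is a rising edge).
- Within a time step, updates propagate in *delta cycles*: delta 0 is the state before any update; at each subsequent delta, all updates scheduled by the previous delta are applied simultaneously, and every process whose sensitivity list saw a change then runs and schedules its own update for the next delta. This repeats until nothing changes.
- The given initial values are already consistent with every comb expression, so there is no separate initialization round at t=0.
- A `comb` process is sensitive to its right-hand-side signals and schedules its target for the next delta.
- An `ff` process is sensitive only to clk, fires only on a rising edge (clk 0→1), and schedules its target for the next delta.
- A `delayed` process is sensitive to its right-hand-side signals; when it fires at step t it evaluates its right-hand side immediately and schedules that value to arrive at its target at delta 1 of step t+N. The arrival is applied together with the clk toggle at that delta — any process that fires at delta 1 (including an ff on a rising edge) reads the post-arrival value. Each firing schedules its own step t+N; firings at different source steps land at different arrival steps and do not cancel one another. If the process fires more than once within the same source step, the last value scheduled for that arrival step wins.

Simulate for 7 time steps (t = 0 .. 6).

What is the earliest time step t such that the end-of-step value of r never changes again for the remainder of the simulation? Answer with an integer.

t=0 Δ0: x=0 v=1 r=0 p=0 y=0 q=1 u=1 clk=0
  Δ1: clk:0→1
  Δ2: r:0→1, p:0→1
  (2Δ to stable)
t=1 Δ0: x=0 v=1 r=1 p=1 y=0 q=1 u=1 clk=1
  Δ1: clk:1→0
  (1Δ to stable)
t=2 Δ0: x=0 v=1 r=1 p=1 y=0 q=1 u=1 clk=0
  Δ1: y:0→1, clk:0→1
  Δ2: r:1→0
  Δ3: q:1→0
  (3Δ to stable)
t=3 Δ0: x=0 v=1 r=0 p=1 y=1 q=0 u=1 clk=1
  Δ1: clk:1→0
  (1Δ to stable)
t=4 Δ0: x=0 v=1 r=0 p=1 y=1 q=0 u=1 clk=0
  Δ1: clk:0→1
  (1Δ to stable)
t=5 Δ0: x=0 v=1 r=0 p=1 y=1 q=0 u=1 clk=1
  Δ1: clk:1→0
  (1Δ to stable)
t=6 Δ0: x=0 v=1 r=0 p=1 y=1 q=0 u=1 clk=0
  Δ1: clk:0→1
  (1Δ to stable)

2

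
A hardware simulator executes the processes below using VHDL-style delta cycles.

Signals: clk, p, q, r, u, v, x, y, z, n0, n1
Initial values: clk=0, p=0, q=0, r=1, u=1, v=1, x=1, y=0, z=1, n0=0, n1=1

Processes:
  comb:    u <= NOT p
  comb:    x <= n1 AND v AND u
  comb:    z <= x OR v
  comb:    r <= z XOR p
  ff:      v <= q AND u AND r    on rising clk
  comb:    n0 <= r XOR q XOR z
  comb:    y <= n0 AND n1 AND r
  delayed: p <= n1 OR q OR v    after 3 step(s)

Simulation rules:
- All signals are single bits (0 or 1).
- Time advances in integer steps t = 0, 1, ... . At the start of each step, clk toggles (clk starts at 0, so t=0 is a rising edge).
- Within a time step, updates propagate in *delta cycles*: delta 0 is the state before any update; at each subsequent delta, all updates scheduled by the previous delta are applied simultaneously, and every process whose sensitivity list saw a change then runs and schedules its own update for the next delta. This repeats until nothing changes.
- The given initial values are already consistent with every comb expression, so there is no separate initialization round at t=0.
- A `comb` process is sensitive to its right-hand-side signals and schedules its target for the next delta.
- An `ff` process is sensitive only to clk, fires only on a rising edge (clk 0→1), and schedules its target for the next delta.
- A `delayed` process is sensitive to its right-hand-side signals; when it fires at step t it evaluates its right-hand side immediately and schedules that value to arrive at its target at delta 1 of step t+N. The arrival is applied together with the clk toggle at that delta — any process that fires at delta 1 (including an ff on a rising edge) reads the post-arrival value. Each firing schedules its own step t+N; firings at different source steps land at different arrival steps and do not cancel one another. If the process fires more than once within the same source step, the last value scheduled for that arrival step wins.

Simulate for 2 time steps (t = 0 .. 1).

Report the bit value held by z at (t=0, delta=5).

0

t=0 Δ0: y=0 q=0 v=1 r=1 clk=0 n1=1 x=1 u=1 p=0 z=1 n0=0
  Δ1: clk:0→1
  Δ2: v:1→0
  Δ3: x:1→0
  Δ4: z:1→0
  Δ5: r:1→0, n0:0→1
  Δ6: n0:1→0
  (6Δ to stable)
t=1 Δ0: y=0 q=0 v=0 r=0 clk=1 n1=1 x=0 u=1 p=0 z=0 n0=0
  Δ1: clk:1→0
  (1Δ to stable)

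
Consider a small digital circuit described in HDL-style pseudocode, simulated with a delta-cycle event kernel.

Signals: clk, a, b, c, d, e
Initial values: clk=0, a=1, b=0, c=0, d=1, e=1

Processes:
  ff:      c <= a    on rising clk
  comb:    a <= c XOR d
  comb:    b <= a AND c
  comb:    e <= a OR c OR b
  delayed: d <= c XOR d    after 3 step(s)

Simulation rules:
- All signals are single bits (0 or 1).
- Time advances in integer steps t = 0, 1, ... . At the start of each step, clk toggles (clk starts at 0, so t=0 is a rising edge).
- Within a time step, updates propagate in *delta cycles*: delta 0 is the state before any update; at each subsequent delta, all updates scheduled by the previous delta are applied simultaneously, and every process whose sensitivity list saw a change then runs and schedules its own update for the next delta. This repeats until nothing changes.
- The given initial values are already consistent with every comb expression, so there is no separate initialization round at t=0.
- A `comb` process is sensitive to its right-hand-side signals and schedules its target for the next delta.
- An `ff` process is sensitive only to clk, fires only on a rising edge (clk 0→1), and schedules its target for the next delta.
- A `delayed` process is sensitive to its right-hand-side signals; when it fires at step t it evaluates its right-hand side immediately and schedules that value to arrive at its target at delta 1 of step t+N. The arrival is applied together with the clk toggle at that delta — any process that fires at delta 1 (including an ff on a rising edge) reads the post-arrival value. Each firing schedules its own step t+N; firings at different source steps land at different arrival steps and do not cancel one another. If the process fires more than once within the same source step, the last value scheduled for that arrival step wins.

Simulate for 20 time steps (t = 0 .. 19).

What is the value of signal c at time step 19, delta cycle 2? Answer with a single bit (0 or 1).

0

t=0 Δ0: c=0 d=1 a=1 clk=0 b=0 e=1
  Δ1: clk:0→1
  Δ2: c:0→1
  Δ3: a:1→0, b:0→1
  Δ4: b:1→0
  (4Δ to stable)
t=1 Δ0: c=1 d=1 a=0 clk=1 b=0 e=1
  Δ1: clk:1→0
  (1Δ to stable)
t=2 Δ0: c=1 d=1 a=0 clk=0 b=0 e=1
  Δ1: clk:0→1
  Δ2: c:1→0
  Δ3: a:0→1, e:1→0
  Δ4: e:0→1
  (4Δ to stable)
t=3 Δ0: c=0 d=1 a=1 clk=1 b=0 e=1
  Δ1: d:1→0, clk:1→0
  Δ2: a:1→0
  Δ3: e:1→0
  (3Δ to stable)
t=4 Δ0: c=0 d=0 a=0 clk=0 b=0 e=0
  Δ1: clk:0→1
  (1Δ to stable)
t=5 Δ0: c=0 d=0 a=0 clk=1 b=0 e=0
  Δ1: d:0→1, clk:1→0
  Δ2: a:0→1
  Δ3: e:0→1
  (3Δ to stable)
t=6 Δ0: c=0 d=1 a=1 clk=0 b=0 e=1
  Δ1: d:1→0, clk:0→1
  Δ2: c:0→1, a:1→0
  Δ3: a:0→1
  Δ4: b:0→1
  (4Δ to stable)
t=7 Δ0: c=1 d=0 a=1 clk=1 b=1 e=1
  Δ1: clk:1→0
  (1Δ to stable)
t=8 Δ0: c=1 d=0 a=1 clk=0 b=1 e=1
  Δ1: d:0→1, clk:0→1
  Δ2: a:1→0
  Δ3: b:1→0
  (3Δ to stable)
t=9 Δ0: c=1 d=1 a=0 clk=1 b=0 e=1
  Δ1: clk:1→0
  (1Δ to stable)
t=10 Δ0: c=1 d=1 a=0 clk=0 b=0 e=1
  Δ1: clk:0→1
  Δ2: c:1→0
  Δ3: a:0→1, e:1→0
  Δ4: e:0→1
  (4Δ to stable)
t=11 Δ0: c=0 d=1 a=1 clk=1 b=0 e=1
  Δ1: d:1→0, clk:1→0
  Δ2: a:1→0
  Δ3: e:1→0
  (3Δ to stable)
t=12 Δ0: c=0 d=0 a=0 clk=0 b=0 e=0
  Δ1: clk:0→1
  (1Δ to stable)
t=13 Δ0: c=0 d=0 a=0 clk=1 b=0 e=0
  Δ1: d:0→1, clk:1→0
  Δ2: a:0→1
  Δ3: e:0→1
  (3Δ to stable)
t=14 Δ0: c=0 d=1 a=1 clk=0 b=0 e=1
  Δ1: d:1→0, clk:0→1
  Δ2: c:0→1, a:1→0
  Δ3: a:0→1
  Δ4: b:0→1
  (4Δ to stable)
t=15 Δ0: c=1 d=0 a=1 clk=1 b=1 e=1
  Δ1: clk:1→0
  (1Δ to stable)
t=16 Δ0: c=1 d=0 a=1 clk=0 b=1 e=1
  Δ1: d:0→1, clk:0→1
  Δ2: a:1→0
  Δ3: b:1→0
  (3Δ to stable)
t=17 Δ0: c=1 d=1 a=0 clk=1 b=0 e=1
  Δ1: clk:1→0
  (1Δ to stable)
t=18 Δ0: c=1 d=1 a=0 clk=0 b=0 e=1
  Δ1: clk:0→1
  Δ2: c:1→0
  Δ3: a:0→1, e:1→0
  Δ4: e:0→1
  (4Δ to stable)
t=19 Δ0: c=0 d=1 a=1 clk=1 b=0 e=1
  Δ1: d:1→0, clk:1→0
  Δ2: a:1→0
  Δ3: e:1→0
  (3Δ to stable)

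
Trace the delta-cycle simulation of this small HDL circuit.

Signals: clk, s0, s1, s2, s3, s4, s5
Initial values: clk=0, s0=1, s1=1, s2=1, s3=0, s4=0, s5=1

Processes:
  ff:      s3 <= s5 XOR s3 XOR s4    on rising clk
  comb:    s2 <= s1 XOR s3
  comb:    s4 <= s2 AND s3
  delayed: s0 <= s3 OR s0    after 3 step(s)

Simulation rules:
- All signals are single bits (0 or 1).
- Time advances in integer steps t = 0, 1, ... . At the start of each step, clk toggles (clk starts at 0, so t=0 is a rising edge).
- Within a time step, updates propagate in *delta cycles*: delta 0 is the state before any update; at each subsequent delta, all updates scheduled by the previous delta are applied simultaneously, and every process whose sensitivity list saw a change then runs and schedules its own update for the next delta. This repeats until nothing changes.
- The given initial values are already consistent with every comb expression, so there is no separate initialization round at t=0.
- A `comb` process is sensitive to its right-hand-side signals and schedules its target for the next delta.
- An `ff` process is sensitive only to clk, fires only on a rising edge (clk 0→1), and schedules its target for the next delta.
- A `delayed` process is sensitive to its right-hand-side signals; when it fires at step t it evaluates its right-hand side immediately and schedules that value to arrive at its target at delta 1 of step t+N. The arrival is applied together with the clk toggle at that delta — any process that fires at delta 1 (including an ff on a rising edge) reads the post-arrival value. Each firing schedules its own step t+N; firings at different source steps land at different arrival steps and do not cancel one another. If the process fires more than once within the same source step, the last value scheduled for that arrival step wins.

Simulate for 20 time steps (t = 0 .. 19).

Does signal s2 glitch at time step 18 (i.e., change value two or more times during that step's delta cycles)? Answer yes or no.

t0.Δ0 s2=1 s4=0 s1=1 clk=0 s0=1 s3=0 s5=1
t0.Δ1 s2=1 s4=0 s1=1 clk=1 s0=1 s3=0 s5=1
t0.Δ2 s2=1 s4=0 s1=1 clk=1 s0=1 s3=1 s5=1
t0.Δ3 s2=0 s4=1 s1=1 clk=1 s0=1 s3=1 s5=1
t0.Δ4 s2=0 s4=0 s1=1 clk=1 s0=1 s3=1 s5=1
t1.Δ0 s2=0 s4=0 s1=1 clk=1 s0=1 s3=1 s5=1
t1.Δ1 s2=0 s4=0 s1=1 clk=0 s0=1 s3=1 s5=1
t2.Δ0 s2=0 s4=0 s1=1 clk=0 s0=1 s3=1 s5=1
t2.Δ1 s2=0 s4=0 s1=1 clk=1 s0=1 s3=1 s5=1
t2.Δ2 s2=0 s4=0 s1=1 clk=1 s0=1 s3=0 s5=1
t2.Δ3 s2=1 s4=0 s1=1 clk=1 s0=1 s3=0 s5=1
t3.Δ0 s2=1 s4=0 s1=1 clk=1 s0=1 s3=0 s5=1
t3.Δ1 s2=1 s4=0 s1=1 clk=0 s0=1 s3=0 s5=1
t4.Δ0 s2=1 s4=0 s1=1 clk=0 s0=1 s3=0 s5=1
t4.Δ1 s2=1 s4=0 s1=1 clk=1 s0=1 s3=0 s5=1
t4.Δ2 s2=1 s4=0 s1=1 clk=1 s0=1 s3=1 s5=1
t4.Δ3 s2=0 s4=1 s1=1 clk=1 s0=1 s3=1 s5=1
t4.Δ4 s2=0 s4=0 s1=1 clk=1 s0=1 s3=1 s5=1
t5.Δ0 s2=0 s4=0 s1=1 clk=1 s0=1 s3=1 s5=1
t5.Δ1 s2=0 s4=0 s1=1 clk=0 s0=1 s3=1 s5=1
t6.Δ0 s2=0 s4=0 s1=1 clk=0 s0=1 s3=1 s5=1
t6.Δ1 s2=0 s4=0 s1=1 clk=1 s0=1 s3=1 s5=1
t6.Δ2 s2=0 s4=0 s1=1 clk=1 s0=1 s3=0 s5=1
t6.Δ3 s2=1 s4=0 s1=1 clk=1 s0=1 s3=0 s5=1
t7.Δ0 s2=1 s4=0 s1=1 clk=1 s0=1 s3=0 s5=1
t7.Δ1 s2=1 s4=0 s1=1 clk=0 s0=1 s3=0 s5=1
t8.Δ0 s2=1 s4=0 s1=1 clk=0 s0=1 s3=0 s5=1
t8.Δ1 s2=1 s4=0 s1=1 clk=1 s0=1 s3=0 s5=1
t8.Δ2 s2=1 s4=0 s1=1 clk=1 s0=1 s3=1 s5=1
t8.Δ3 s2=0 s4=1 s1=1 clk=1 s0=1 s3=1 s5=1
t8.Δ4 s2=0 s4=0 s1=1 clk=1 s0=1 s3=1 s5=1
t9.Δ0 s2=0 s4=0 s1=1 clk=1 s0=1 s3=1 s5=1
t9.Δ1 s2=0 s4=0 s1=1 clk=0 s0=1 s3=1 s5=1
t10.Δ0 s2=0 s4=0 s1=1 clk=0 s0=1 s3=1 s5=1
t10.Δ1 s2=0 s4=0 s1=1 clk=1 s0=1 s3=1 s5=1
t10.Δ2 s2=0 s4=0 s1=1 clk=1 s0=1 s3=0 s5=1
t10.Δ3 s2=1 s4=0 s1=1 clk=1 s0=1 s3=0 s5=1
t11.Δ0 s2=1 s4=0 s1=1 clk=1 s0=1 s3=0 s5=1
t11.Δ1 s2=1 s4=0 s1=1 clk=0 s0=1 s3=0 s5=1
t12.Δ0 s2=1 s4=0 s1=1 clk=0 s0=1 s3=0 s5=1
t12.Δ1 s2=1 s4=0 s1=1 clk=1 s0=1 s3=0 s5=1
t12.Δ2 s2=1 s4=0 s1=1 clk=1 s0=1 s3=1 s5=1
t12.Δ3 s2=0 s4=1 s1=1 clk=1 s0=1 s3=1 s5=1
t12.Δ4 s2=0 s4=0 s1=1 clk=1 s0=1 s3=1 s5=1
t13.Δ0 s2=0 s4=0 s1=1 clk=1 s0=1 s3=1 s5=1
t13.Δ1 s2=0 s4=0 s1=1 clk=0 s0=1 s3=1 s5=1
t14.Δ0 s2=0 s4=0 s1=1 clk=0 s0=1 s3=1 s5=1
t14.Δ1 s2=0 s4=0 s1=1 clk=1 s0=1 s3=1 s5=1
t14.Δ2 s2=0 s4=0 s1=1 clk=1 s0=1 s3=0 s5=1
t14.Δ3 s2=1 s4=0 s1=1 clk=1 s0=1 s3=0 s5=1
t15.Δ0 s2=1 s4=0 s1=1 clk=1 s0=1 s3=0 s5=1
t15.Δ1 s2=1 s4=0 s1=1 clk=0 s0=1 s3=0 s5=1
t16.Δ0 s2=1 s4=0 s1=1 clk=0 s0=1 s3=0 s5=1
t16.Δ1 s2=1 s4=0 s1=1 clk=1 s0=1 s3=0 s5=1
t16.Δ2 s2=1 s4=0 s1=1 clk=1 s0=1 s3=1 s5=1
t16.Δ3 s2=0 s4=1 s1=1 clk=1 s0=1 s3=1 s5=1
t16.Δ4 s2=0 s4=0 s1=1 clk=1 s0=1 s3=1 s5=1
t17.Δ0 s2=0 s4=0 s1=1 clk=1 s0=1 s3=1 s5=1
t17.Δ1 s2=0 s4=0 s1=1 clk=0 s0=1 s3=1 s5=1
t18.Δ0 s2=0 s4=0 s1=1 clk=0 s0=1 s3=1 s5=1
t18.Δ1 s2=0 s4=0 s1=1 clk=1 s0=1 s3=1 s5=1
t18.Δ2 s2=0 s4=0 s1=1 clk=1 s0=1 s3=0 s5=1
t18.Δ3 s2=1 s4=0 s1=1 clk=1 s0=1 s3=0 s5=1
t19.Δ0 s2=1 s4=0 s1=1 clk=1 s0=1 s3=0 s5=1
t19.Δ1 s2=1 s4=0 s1=1 clk=0 s0=1 s3=0 s5=1

no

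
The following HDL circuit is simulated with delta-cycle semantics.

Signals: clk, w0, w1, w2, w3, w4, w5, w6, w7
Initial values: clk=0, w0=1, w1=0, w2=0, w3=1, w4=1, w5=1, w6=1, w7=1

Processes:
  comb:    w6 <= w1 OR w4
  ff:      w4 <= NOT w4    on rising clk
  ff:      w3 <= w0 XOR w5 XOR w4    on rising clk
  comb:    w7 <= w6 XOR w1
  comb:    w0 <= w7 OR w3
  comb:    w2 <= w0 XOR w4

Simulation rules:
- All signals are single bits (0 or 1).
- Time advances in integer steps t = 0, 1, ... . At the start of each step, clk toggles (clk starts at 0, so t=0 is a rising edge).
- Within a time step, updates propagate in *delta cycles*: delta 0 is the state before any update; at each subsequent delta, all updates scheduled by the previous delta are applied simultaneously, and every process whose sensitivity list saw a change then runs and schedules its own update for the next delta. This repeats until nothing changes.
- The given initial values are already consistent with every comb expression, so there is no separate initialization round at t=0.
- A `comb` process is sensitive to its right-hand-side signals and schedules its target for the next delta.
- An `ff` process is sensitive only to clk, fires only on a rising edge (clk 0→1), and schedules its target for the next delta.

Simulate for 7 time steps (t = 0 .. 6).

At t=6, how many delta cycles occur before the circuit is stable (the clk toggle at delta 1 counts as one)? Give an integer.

t0.Δ0 w2=0 w5=1 w7=1 clk=0 w0=1 w3=1 w4=1 w6=1 w1=0
t0.Δ1 w2=0 w5=1 w7=1 clk=1 w0=1 w3=1 w4=1 w6=1 w1=0
t0.Δ2 w2=0 w5=1 w7=1 clk=1 w0=1 w3=1 w4=0 w6=1 w1=0
t0.Δ3 w2=1 w5=1 w7=1 clk=1 w0=1 w3=1 w4=0 w6=0 w1=0
t0.Δ4 w2=1 w5=1 w7=0 clk=1 w0=1 w3=1 w4=0 w6=0 w1=0
t1.Δ0 w2=1 w5=1 w7=0 clk=1 w0=1 w3=1 w4=0 w6=0 w1=0
t1.Δ1 w2=1 w5=1 w7=0 clk=0 w0=1 w3=1 w4=0 w6=0 w1=0
t2.Δ0 w2=1 w5=1 w7=0 clk=0 w0=1 w3=1 w4=0 w6=0 w1=0
t2.Δ1 w2=1 w5=1 w7=0 clk=1 w0=1 w3=1 w4=0 w6=0 w1=0
t2.Δ2 w2=1 w5=1 w7=0 clk=1 w0=1 w3=0 w4=1 w6=0 w1=0
t2.Δ3 w2=0 w5=1 w7=0 clk=1 w0=0 w3=0 w4=1 w6=1 w1=0
t2.Δ4 w2=1 w5=1 w7=1 clk=1 w0=0 w3=0 w4=1 w6=1 w1=0
t2.Δ5 w2=1 w5=1 w7=1 clk=1 w0=1 w3=0 w4=1 w6=1 w1=0
t2.Δ6 w2=0 w5=1 w7=1 clk=1 w0=1 w3=0 w4=1 w6=1 w1=0
t3.Δ0 w2=0 w5=1 w7=1 clk=1 w0=1 w3=0 w4=1 w6=1 w1=0
t3.Δ1 w2=0 w5=1 w7=1 clk=0 w0=1 w3=0 w4=1 w6=1 w1=0
t4.Δ0 w2=0 w5=1 w7=1 clk=0 w0=1 w3=0 w4=1 w6=1 w1=0
t4.Δ1 w2=0 w5=1 w7=1 clk=1 w0=1 w3=0 w4=1 w6=1 w1=0
t4.Δ2 w2=0 w5=1 w7=1 clk=1 w0=1 w3=1 w4=0 w6=1 w1=0
t4.Δ3 w2=1 w5=1 w7=1 clk=1 w0=1 w3=1 w4=0 w6=0 w1=0
t4.Δ4 w2=1 w5=1 w7=0 clk=1 w0=1 w3=1 w4=0 w6=0 w1=0
t5.Δ0 w2=1 w5=1 w7=0 clk=1 w0=1 w3=1 w4=0 w6=0 w1=0
t5.Δ1 w2=1 w5=1 w7=0 clk=0 w0=1 w3=1 w4=0 w6=0 w1=0
t6.Δ0 w2=1 w5=1 w7=0 clk=0 w0=1 w3=1 w4=0 w6=0 w1=0
t6.Δ1 w2=1 w5=1 w7=0 clk=1 w0=1 w3=1 w4=0 w6=0 w1=0
t6.Δ2 w2=1 w5=1 w7=0 clk=1 w0=1 w3=0 w4=1 w6=0 w1=0
t6.Δ3 w2=0 w5=1 w7=0 clk=1 w0=0 w3=0 w4=1 w6=1 w1=0
t6.Δ4 w2=1 w5=1 w7=1 clk=1 w0=0 w3=0 w4=1 w6=1 w1=0
t6.Δ5 w2=1 w5=1 w7=1 clk=1 w0=1 w3=0 w4=1 w6=1 w1=0
t6.Δ6 w2=0 w5=1 w7=1 clk=1 w0=1 w3=0 w4=1 w6=1 w1=0

6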